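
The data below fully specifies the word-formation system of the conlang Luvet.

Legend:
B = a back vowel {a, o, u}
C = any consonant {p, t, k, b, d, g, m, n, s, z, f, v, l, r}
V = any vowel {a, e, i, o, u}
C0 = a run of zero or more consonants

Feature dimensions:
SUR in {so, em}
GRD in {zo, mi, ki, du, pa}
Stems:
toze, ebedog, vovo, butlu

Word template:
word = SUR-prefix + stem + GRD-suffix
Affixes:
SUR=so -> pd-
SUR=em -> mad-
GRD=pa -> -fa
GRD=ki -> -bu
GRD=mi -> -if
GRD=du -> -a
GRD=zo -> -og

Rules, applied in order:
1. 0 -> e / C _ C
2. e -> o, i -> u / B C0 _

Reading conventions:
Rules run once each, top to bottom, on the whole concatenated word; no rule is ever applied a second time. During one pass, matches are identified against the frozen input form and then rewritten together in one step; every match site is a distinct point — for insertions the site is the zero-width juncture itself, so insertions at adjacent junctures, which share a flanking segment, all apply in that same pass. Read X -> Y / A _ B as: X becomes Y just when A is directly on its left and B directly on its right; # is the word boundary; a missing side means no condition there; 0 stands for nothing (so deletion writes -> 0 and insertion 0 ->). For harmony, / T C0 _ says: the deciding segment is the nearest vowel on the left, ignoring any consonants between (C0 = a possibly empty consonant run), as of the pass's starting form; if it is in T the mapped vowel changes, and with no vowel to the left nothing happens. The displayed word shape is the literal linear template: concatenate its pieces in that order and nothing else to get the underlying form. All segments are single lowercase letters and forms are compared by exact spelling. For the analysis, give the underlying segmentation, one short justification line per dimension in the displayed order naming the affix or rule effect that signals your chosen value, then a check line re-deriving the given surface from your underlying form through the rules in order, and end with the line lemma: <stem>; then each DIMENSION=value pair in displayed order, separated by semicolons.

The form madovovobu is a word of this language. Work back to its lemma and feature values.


underlying: mad-vovo-bu
SUR=em - signalled by the affix mad-
GRD=ki - signalled by the affix -bu
check: madvovobu -> madevovobu -> madovovobu
lemma: vovo; SUR=em; GRD=ki


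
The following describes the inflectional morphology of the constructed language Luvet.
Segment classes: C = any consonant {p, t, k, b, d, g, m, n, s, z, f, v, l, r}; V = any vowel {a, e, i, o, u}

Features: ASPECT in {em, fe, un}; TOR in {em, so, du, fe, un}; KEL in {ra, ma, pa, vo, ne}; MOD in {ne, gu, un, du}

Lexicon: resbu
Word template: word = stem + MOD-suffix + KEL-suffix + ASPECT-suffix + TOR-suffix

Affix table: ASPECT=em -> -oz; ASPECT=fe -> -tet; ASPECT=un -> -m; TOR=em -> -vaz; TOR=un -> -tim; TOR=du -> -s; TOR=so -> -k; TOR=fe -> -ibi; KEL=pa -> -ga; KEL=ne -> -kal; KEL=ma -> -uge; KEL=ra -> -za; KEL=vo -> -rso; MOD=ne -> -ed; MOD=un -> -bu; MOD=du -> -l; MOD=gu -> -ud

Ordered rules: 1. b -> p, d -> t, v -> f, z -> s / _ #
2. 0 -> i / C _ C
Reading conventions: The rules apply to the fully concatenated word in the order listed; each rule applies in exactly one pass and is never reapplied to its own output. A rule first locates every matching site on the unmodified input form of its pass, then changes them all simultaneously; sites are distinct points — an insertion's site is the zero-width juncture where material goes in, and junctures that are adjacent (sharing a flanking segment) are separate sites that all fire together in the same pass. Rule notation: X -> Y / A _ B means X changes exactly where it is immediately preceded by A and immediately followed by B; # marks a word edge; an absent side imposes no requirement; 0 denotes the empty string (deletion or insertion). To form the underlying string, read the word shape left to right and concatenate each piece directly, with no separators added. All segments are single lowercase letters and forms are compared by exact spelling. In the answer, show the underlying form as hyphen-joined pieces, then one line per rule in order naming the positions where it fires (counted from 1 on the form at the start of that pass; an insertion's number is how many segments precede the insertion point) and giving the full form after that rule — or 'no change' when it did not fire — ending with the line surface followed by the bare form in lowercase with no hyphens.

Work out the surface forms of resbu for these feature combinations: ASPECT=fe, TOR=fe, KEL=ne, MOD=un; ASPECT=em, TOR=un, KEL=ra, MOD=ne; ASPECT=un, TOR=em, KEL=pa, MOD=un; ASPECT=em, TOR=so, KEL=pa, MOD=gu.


cell ASPECT=fe, TOR=fe, KEL=ne, MOD=un:
underlying: resbu-bu-kal-tet-ibi
1. b -> p, d -> t, v -> f, z -> s / _ #: no change
2. 0 -> i / C _ C: inserts after position(s) 3, 10: resibubukalitetibi
surface: resibubukalitetibi

cell ASPECT=em, TOR=un, KEL=ra, MOD=ne:
underlying: resbu-ed-za-oz-tim
1. b -> p, d -> t, v -> f, z -> s / _ #: no change
2. 0 -> i / C _ C: inserts after position(s) 3, 7, 11: resibuedizaozitim
surface: resibuedizaozitim

cell ASPECT=un, TOR=em, KEL=pa, MOD=un:
underlying: resbu-bu-ga-m-vaz
1. b -> p, d -> t, v -> f, z -> s / _ #: fires at position(s) 13: resbubugamvas
2. 0 -> i / C _ C: inserts after position(s) 3, 10: resibubugamivas
surface: resibubugamivas

cell ASPECT=em, TOR=so, KEL=pa, MOD=gu:
underlying: resbu-ud-ga-oz-k
1. b -> p, d -> t, v -> f, z -> s / _ #: no change
2. 0 -> i / C _ C: inserts after position(s) 3, 7, 11: resibuudigaozik
surface: resibuudigaozik


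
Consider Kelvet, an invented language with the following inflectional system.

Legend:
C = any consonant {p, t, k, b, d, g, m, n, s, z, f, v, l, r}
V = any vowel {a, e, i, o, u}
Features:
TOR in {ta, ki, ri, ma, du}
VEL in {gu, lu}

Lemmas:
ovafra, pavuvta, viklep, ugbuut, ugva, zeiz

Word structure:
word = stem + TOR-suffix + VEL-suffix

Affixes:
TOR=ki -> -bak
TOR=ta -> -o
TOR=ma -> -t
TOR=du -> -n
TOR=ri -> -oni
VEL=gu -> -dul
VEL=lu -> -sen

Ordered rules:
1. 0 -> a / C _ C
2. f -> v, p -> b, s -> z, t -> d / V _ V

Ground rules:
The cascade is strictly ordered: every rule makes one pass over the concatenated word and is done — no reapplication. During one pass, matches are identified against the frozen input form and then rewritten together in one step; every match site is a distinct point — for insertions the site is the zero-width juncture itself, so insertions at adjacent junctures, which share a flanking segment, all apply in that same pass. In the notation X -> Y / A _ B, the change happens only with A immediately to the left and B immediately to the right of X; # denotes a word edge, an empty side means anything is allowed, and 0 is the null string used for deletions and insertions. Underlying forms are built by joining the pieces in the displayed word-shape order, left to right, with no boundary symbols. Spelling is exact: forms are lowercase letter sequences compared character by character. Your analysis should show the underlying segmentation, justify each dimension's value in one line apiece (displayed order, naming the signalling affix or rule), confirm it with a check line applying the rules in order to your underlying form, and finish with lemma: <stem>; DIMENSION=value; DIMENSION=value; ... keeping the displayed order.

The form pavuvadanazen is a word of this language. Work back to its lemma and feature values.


underlying: pavuvta-n-sen
TOR=du - signalled by the affix -n
VEL=lu - signalled by the affix -sen
check: pavuvtansen -> pavuvatanasen -> pavuvadanazen
lemma: pavuvta; TOR=du; VEL=lu


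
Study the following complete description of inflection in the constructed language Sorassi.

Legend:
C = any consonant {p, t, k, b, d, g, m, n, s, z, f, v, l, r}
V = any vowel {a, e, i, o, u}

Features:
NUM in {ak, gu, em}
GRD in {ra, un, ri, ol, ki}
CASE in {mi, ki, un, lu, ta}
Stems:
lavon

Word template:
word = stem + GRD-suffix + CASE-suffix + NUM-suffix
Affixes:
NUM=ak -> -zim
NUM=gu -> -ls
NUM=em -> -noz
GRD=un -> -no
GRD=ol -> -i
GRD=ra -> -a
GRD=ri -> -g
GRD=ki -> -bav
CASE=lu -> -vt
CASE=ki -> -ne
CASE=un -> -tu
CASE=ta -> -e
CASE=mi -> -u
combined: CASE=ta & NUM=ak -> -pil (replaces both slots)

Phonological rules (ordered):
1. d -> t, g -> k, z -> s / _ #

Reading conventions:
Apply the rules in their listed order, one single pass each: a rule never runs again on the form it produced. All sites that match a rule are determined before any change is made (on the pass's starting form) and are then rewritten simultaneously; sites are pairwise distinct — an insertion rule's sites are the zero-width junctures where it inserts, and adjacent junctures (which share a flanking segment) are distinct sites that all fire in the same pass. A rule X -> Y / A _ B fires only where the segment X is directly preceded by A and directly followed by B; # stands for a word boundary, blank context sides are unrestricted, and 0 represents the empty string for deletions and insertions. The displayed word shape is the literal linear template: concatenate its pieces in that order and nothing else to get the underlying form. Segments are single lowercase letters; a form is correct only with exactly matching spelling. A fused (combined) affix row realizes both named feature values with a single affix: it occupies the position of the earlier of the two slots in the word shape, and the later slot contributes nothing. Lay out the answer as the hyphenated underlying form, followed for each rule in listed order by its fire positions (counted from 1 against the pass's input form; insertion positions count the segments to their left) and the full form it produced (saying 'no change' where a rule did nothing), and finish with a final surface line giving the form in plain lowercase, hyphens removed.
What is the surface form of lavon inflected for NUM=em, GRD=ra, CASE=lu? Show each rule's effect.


underlying: lavon-a-vt-noz
1. d -> t, g -> k, z -> s / _ #: fires at position(s) 11: lavonavtnos
surface: lavonavtnos


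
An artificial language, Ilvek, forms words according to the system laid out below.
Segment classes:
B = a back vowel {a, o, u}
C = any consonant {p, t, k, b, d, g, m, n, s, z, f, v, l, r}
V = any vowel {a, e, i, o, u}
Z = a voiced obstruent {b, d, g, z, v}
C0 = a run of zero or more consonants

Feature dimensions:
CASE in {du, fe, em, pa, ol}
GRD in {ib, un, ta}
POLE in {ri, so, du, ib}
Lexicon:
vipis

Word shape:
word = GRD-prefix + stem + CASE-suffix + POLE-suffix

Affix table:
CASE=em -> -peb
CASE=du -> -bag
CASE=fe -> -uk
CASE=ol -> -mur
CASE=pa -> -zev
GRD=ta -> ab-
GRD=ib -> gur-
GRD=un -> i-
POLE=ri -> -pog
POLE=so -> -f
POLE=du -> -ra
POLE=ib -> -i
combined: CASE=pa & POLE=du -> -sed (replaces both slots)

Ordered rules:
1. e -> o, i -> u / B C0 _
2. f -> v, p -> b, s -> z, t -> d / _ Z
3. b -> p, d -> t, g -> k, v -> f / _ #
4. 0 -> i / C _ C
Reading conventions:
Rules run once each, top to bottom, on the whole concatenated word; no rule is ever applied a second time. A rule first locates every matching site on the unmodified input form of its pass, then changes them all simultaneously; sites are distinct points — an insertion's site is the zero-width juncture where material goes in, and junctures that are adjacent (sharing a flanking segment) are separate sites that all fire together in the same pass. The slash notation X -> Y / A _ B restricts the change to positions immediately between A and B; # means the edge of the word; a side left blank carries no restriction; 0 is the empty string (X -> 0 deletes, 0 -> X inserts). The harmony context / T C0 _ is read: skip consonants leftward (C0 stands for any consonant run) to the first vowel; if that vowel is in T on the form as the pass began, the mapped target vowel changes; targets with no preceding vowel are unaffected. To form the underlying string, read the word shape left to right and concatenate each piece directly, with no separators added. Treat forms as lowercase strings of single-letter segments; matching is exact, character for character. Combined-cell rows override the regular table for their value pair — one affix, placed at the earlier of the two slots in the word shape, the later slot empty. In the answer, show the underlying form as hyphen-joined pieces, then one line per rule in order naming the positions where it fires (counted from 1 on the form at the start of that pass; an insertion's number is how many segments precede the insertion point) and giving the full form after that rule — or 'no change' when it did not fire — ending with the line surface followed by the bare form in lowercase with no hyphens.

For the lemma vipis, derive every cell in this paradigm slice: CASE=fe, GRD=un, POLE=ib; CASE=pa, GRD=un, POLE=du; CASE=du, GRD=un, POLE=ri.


cell CASE=fe, GRD=un, POLE=ib:
underlying: i-vipis-uk-i
1. e -> o, i -> u / B C0 _: fires at position(s) 9: ivipisuku
2. f -> v, p -> b, s -> z, t -> d / _ Z: no change
3. b -> p, d -> t, g -> k, v -> f / _ #: no change
4. 0 -> i / C _ C: no change
surface: ivipisuku

cell CASE=pa, GRD=un, POLE=du:
underlying: i-vipis-sed
1. e -> o, i -> u / B C0 _: no change
2. f -> v, p -> b, s -> z, t -> d / _ Z: no change
3. b -> p, d -> t, g -> k, v -> f / _ #: fires at position(s) 9: ivipisset
4. 0 -> i / C _ C: inserts after position(s) 6: ivipisiset
surface: ivipisiset

cell CASE=du, GRD=un, POLE=ri:
underlying: i-vipis-bag-pog
1. e -> o, i -> u / B C0 _: no change
2. f -> v, p -> b, s -> z, t -> d / _ Z: fires at position(s) 6: ivipizbagpog
3. b -> p, d -> t, g -> k, v -> f / _ #: fires at position(s) 12: ivipizbagpok
4. 0 -> i / C _ C: inserts after position(s) 6, 9: ivipizibagipok
surface: ivipizibagipok


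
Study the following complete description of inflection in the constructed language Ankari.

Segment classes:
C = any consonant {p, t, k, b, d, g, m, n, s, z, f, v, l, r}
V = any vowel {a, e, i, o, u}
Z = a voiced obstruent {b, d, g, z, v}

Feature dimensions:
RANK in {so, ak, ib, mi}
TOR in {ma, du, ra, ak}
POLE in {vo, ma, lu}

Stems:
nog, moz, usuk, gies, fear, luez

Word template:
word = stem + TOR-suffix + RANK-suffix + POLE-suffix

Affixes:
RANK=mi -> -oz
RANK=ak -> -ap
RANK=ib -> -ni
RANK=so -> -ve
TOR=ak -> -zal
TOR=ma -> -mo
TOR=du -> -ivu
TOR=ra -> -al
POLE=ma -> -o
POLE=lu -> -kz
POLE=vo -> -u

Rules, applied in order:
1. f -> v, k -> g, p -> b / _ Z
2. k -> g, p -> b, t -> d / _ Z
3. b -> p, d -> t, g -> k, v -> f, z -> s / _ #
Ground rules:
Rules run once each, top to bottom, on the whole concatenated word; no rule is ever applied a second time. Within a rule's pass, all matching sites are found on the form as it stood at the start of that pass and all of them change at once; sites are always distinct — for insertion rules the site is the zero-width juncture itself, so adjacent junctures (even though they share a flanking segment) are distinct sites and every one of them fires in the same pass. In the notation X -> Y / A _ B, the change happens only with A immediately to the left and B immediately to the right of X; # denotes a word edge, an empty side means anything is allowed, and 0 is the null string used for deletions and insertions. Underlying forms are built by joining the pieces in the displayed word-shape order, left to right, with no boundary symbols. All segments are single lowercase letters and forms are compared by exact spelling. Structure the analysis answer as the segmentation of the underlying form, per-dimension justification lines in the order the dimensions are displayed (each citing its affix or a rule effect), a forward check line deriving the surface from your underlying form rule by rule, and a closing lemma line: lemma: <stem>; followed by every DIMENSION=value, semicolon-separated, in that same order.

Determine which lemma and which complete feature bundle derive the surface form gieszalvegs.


underlying: gies-zal-ve-kz
RANK=so - signalled by the affix -ve
TOR=ak - signalled by the affix -zal
POLE=lu - signalled by the affix -kz
check: gieszalvekz -> gieszalvegz -> gieszalvegz -> gieszalvegs
lemma: gies; RANK=so; TOR=ak; POLE=lu


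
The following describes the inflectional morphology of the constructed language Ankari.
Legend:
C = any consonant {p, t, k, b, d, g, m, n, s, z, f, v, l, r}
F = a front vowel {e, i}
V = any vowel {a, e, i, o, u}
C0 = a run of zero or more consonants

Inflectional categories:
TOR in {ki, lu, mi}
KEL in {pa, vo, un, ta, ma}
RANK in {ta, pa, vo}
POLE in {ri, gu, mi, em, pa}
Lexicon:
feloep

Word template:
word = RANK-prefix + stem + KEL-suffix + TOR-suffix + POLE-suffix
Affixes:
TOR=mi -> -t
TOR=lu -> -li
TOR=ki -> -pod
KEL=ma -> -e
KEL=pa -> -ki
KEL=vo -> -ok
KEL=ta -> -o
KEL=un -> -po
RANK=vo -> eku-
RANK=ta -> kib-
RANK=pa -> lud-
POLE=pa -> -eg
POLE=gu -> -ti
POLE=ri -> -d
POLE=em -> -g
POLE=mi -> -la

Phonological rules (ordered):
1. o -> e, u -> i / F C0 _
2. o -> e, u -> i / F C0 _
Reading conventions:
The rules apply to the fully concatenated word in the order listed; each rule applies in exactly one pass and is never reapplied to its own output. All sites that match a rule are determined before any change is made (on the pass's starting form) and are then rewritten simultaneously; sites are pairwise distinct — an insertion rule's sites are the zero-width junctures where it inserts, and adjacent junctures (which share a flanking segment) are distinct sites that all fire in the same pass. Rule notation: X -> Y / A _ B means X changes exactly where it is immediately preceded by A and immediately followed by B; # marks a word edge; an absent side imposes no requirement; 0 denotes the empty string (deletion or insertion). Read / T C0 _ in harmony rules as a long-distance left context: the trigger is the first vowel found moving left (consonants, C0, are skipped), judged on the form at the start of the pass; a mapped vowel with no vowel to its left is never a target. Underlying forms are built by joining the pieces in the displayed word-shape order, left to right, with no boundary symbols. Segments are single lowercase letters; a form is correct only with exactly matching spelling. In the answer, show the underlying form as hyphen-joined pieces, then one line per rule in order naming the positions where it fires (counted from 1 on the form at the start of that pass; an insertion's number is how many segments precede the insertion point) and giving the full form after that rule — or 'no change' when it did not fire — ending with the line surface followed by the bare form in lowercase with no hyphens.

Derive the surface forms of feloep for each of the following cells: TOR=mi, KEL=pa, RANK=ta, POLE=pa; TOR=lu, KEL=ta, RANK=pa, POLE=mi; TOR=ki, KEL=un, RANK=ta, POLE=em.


cell TOR=mi, KEL=pa, RANK=ta, POLE=pa:
underlying: kib-feloep-ki-t-eg
1. o -> e, u -> i / F C0 _: fires at position(s) 7: kibfeleepkiteg
2. o -> e, u -> i / F C0 _: no change
surface: kibfeleepkiteg

cell TOR=lu, KEL=ta, RANK=pa, POLE=mi:
underlying: lud-feloep-o-li-la
1. o -> e, u -> i / F C0 _: fires at position(s) 7, 10: ludfeleepelila
2. o -> e, u -> i / F C0 _: no change
surface: ludfeleepelila

cell TOR=ki, KEL=un, RANK=ta, POLE=em:
underlying: kib-feloep-po-pod-g
1. o -> e, u -> i / F C0 _: fires at position(s) 7, 11: kibfeleeppepodg
2. o -> e, u -> i / F C0 _: fires at position(s) 13: kibfeleeppepedg
surface: kibfeleeppepedg


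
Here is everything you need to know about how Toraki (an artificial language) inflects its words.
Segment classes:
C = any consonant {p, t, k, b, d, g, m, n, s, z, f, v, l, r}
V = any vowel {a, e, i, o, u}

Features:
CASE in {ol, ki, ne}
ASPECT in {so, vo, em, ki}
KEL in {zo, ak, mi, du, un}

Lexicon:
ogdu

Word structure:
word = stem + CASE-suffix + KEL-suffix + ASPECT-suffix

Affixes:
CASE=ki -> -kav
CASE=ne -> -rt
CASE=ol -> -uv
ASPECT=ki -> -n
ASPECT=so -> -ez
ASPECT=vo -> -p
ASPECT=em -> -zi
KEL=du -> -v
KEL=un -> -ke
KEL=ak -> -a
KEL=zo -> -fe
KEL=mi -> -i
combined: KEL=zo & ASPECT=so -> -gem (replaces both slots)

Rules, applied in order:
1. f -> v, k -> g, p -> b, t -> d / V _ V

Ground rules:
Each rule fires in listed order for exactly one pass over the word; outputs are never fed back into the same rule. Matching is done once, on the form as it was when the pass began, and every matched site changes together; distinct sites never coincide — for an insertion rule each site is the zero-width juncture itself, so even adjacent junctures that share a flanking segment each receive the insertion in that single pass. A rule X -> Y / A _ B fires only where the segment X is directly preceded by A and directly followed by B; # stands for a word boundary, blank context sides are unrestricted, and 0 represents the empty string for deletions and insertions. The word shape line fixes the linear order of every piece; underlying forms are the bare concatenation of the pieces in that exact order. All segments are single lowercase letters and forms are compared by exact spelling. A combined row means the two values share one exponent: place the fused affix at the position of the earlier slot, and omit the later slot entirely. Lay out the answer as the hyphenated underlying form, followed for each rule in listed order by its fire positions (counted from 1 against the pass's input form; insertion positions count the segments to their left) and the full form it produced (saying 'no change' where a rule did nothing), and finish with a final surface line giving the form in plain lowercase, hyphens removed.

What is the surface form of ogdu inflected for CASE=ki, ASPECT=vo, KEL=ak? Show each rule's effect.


underlying: ogdu-kav-a-p
1. f -> v, k -> g, p -> b, t -> d / V _ V: fires at position(s) 5: ogdugavap
surface: ogdugavap


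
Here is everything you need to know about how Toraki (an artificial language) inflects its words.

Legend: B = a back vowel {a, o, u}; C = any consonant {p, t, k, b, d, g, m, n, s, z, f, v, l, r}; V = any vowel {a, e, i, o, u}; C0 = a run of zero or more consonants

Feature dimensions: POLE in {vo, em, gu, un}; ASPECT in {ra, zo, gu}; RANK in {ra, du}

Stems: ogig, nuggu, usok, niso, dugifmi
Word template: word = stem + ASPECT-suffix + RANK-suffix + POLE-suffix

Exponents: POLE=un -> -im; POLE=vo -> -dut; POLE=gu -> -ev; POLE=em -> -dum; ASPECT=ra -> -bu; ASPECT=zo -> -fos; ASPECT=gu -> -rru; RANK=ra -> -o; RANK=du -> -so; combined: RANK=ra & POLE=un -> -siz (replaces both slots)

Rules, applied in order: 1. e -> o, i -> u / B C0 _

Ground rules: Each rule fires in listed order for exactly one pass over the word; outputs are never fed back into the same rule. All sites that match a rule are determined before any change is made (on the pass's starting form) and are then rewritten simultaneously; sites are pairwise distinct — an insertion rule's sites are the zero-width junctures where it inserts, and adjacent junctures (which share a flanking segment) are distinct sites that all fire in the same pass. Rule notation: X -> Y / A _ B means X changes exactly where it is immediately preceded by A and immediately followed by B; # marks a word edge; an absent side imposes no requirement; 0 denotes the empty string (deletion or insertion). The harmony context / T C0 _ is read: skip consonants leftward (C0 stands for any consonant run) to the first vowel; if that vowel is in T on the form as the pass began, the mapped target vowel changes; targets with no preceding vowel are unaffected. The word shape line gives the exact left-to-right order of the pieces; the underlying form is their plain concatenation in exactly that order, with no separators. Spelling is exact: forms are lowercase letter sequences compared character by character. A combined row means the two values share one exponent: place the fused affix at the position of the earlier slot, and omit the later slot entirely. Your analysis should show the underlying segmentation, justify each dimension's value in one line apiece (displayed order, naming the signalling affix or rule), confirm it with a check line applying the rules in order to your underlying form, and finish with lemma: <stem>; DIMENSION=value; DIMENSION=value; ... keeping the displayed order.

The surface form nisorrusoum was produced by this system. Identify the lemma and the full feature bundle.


underlying: niso-rru-so-im
POLE=un - signalled by the affix -im
ASPECT=gu - signalled by the affix -rru
RANK=du - signalled by the affix -so
check: nisorrusoim -> nisorrusoum
lemma: niso; POLE=un; ASPECT=gu; RANK=du


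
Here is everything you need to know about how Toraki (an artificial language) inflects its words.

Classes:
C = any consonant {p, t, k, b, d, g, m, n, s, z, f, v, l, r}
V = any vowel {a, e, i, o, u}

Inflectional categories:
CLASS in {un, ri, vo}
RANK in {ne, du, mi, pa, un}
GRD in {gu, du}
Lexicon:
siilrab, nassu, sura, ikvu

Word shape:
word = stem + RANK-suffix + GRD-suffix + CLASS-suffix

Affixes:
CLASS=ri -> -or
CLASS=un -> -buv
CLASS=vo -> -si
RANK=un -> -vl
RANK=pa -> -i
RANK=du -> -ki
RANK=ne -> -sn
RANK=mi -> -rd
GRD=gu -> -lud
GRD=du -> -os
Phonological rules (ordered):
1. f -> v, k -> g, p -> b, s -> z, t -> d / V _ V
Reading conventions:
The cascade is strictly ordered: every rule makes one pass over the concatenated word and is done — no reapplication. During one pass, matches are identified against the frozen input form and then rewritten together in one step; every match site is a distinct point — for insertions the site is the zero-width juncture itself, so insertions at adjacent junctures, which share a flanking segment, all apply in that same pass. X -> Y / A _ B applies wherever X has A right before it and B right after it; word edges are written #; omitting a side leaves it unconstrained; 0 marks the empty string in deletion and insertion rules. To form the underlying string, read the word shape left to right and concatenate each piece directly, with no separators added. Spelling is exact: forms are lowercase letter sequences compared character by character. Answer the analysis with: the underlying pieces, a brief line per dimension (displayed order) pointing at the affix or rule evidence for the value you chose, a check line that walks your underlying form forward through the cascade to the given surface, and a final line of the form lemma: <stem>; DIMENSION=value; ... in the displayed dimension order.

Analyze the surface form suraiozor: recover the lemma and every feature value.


underlying: sura-i-os-or
CLASS=ri - signalled by the affix -or
RANK=pa - signalled by the affix -i
GRD=du - signalled by the affix -os
check: suraiosor -> suraiozor
lemma: sura; CLASS=ri; RANK=pa; GRD=du


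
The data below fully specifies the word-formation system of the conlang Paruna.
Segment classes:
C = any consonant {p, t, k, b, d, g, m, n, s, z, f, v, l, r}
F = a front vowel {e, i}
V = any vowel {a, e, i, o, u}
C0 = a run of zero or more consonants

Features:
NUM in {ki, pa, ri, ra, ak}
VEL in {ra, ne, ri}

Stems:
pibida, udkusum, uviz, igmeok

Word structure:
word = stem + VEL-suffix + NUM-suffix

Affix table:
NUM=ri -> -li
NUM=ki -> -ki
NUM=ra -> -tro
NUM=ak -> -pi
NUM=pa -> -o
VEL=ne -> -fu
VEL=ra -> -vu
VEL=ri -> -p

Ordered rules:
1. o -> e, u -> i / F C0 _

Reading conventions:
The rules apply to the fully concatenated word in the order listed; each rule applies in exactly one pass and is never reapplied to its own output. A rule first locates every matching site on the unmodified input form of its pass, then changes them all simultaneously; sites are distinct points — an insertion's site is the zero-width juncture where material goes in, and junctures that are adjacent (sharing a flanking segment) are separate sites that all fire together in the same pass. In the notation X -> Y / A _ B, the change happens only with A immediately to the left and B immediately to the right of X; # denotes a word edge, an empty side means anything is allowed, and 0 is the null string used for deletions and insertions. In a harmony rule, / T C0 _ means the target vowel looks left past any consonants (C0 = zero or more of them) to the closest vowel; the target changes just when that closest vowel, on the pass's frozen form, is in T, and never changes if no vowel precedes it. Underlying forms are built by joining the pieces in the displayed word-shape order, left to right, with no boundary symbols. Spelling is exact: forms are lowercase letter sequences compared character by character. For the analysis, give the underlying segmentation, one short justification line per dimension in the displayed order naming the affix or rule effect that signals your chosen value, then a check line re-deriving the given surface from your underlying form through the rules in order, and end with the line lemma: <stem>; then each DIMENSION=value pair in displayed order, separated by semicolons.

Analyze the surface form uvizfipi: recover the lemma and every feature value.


underlying: uviz-fu-pi
NUM=ak - signalled by the affix -pi
VEL=ne - signalled by the affix -fu
check: uvizfupi -> uvizfipi
lemma: uviz; NUM=ak; VEL=ne


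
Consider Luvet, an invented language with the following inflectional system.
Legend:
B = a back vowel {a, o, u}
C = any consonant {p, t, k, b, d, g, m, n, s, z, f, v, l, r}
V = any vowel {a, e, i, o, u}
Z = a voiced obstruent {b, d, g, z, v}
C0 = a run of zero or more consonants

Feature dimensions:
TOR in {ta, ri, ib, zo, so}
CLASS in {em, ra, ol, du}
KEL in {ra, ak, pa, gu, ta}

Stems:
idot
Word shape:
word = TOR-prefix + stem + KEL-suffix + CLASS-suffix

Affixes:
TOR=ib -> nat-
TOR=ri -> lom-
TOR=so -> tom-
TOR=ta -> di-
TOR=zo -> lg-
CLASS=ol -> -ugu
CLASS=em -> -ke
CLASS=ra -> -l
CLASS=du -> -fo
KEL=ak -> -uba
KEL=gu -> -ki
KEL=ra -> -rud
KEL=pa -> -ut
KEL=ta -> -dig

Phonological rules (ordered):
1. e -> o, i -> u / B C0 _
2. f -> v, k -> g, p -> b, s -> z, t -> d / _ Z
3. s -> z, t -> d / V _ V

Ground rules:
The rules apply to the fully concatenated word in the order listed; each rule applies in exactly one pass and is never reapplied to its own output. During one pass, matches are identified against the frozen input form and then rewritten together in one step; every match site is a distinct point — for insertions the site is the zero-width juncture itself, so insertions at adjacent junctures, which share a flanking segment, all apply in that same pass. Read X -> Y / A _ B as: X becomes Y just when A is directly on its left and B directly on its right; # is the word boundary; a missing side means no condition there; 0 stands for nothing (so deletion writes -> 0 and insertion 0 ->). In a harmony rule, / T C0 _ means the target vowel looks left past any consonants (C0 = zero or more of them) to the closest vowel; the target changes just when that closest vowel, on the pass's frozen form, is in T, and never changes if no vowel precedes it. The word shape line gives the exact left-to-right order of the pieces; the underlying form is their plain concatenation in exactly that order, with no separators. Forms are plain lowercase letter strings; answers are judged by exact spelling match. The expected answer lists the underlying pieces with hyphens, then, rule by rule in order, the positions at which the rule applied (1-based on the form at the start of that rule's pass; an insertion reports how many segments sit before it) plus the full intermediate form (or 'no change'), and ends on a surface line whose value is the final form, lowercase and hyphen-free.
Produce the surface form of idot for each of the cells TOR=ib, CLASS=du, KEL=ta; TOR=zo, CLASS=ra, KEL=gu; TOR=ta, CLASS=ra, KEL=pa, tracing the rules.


cell TOR=ib, CLASS=du, KEL=ta:
underlying: nat-idot-dig-fo
1. e -> o, i -> u / B C0 _: fires at position(s) 4, 9: natudotdugfo
2. f -> v, k -> g, p -> b, s -> z, t -> d / _ Z: fires at position(s) 7: natudoddugfo
3. s -> z, t -> d / V _ V: fires at position(s) 3: nadudoddugfo
surface: nadudoddugfo

cell TOR=zo, CLASS=ra, KEL=gu:
underlying: lg-idot-ki-l
1. e -> o, i -> u / B C0 _: fires at position(s) 8: lgidotkul
2. f -> v, k -> g, p -> b, s -> z, t -> d / _ Z: no change
3. s -> z, t -> d / V _ V: no change
surface: lgidotkul

cell TOR=ta, CLASS=ra, KEL=pa:
underlying: di-idot-ut-l
1. e -> o, i -> u / B C0 _: no change
2. f -> v, k -> g, p -> b, s -> z, t -> d / _ Z: no change
3. s -> z, t -> d / V _ V: fires at position(s) 6: diidodutl
surface: diidodutl


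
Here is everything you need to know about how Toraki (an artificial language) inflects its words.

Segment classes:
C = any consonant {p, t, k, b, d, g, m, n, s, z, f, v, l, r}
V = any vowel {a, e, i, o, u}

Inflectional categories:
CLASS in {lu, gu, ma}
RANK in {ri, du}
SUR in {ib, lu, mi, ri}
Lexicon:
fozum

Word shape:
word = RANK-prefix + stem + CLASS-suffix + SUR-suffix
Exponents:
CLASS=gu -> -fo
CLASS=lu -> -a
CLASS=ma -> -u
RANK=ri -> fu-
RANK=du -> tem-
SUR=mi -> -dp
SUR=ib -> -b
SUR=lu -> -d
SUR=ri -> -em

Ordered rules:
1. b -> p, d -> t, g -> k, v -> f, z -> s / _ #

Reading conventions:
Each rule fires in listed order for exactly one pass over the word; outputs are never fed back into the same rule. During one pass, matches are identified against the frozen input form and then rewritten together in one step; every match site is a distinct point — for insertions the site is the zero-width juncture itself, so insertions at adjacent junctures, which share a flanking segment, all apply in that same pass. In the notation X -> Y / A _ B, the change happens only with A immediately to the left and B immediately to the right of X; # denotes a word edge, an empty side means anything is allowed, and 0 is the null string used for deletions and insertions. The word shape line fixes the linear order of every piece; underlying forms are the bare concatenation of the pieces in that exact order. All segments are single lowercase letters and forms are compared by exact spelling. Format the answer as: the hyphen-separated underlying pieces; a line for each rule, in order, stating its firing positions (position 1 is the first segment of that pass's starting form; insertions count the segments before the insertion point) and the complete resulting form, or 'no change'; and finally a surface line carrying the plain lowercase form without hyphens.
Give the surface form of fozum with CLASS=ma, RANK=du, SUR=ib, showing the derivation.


underlying: tem-fozum-u-b
1. b -> p, d -> t, g -> k, v -> f, z -> s / _ #: fires at position(s) 10: temfozumup
surface: temfozumup


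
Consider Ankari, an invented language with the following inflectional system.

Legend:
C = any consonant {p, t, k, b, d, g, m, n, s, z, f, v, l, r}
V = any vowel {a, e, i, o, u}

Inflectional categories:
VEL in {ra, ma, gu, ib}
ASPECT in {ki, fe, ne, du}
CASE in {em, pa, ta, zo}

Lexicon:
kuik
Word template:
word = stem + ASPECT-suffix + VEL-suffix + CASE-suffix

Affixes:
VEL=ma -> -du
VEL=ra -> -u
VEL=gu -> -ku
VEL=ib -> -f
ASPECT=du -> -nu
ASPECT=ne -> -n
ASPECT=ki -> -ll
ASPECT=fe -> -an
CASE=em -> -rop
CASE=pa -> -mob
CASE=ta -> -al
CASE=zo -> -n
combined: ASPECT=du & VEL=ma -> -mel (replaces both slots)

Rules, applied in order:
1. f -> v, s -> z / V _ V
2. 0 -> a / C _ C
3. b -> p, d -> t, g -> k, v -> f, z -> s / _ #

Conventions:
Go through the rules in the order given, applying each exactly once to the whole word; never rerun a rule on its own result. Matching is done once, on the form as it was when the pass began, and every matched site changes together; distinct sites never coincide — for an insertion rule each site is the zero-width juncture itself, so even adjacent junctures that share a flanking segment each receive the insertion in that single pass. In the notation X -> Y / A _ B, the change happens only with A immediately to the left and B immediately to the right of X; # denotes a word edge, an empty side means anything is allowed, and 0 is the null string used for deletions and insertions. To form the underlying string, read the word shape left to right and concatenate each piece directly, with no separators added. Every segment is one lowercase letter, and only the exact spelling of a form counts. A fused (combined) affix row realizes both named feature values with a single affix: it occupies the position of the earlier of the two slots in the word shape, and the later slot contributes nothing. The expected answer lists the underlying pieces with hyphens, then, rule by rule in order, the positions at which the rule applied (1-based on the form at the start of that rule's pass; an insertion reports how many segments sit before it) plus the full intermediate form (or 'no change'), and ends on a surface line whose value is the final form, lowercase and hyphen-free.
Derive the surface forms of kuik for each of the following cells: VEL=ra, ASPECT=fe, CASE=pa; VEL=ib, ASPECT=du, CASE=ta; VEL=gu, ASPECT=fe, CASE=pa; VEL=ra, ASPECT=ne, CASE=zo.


cell VEL=ra, ASPECT=fe, CASE=pa:
underlying: kuik-an-u-mob
1. f -> v, s -> z / V _ V: no change
2. 0 -> a / C _ C: no change
3. b -> p, d -> t, g -> k, v -> f, z -> s / _ #: fires at position(s) 10: kuikanumop
surface: kuikanumop

cell VEL=ib, ASPECT=du, CASE=ta:
underlying: kuik-nu-f-al
1. f -> v, s -> z / V _ V: fires at position(s) 7: kuiknuval
2. 0 -> a / C _ C: inserts after position(s) 4: kuikanuval
3. b -> p, d -> t, g -> k, v -> f, z -> s / _ #: no change
surface: kuikanuval

cell VEL=gu, ASPECT=fe, CASE=pa:
underlying: kuik-an-ku-mob
1. f -> v, s -> z / V _ V: no change
2. 0 -> a / C _ C: inserts after position(s) 6: kuikanakumob
3. b -> p, d -> t, g -> k, v -> f, z -> s / _ #: fires at position(s) 12: kuikanakumop
surface: kuikanakumop

cell VEL=ra, ASPECT=ne, CASE=zo:
underlying: kuik-n-u-n
1. f -> v, s -> z / V _ V: no change
2. 0 -> a / C _ C: inserts after position(s) 4: kuikanun
3. b -> p, d -> t, g -> k, v -> f, z -> s / _ #: no change
surface: kuikanun


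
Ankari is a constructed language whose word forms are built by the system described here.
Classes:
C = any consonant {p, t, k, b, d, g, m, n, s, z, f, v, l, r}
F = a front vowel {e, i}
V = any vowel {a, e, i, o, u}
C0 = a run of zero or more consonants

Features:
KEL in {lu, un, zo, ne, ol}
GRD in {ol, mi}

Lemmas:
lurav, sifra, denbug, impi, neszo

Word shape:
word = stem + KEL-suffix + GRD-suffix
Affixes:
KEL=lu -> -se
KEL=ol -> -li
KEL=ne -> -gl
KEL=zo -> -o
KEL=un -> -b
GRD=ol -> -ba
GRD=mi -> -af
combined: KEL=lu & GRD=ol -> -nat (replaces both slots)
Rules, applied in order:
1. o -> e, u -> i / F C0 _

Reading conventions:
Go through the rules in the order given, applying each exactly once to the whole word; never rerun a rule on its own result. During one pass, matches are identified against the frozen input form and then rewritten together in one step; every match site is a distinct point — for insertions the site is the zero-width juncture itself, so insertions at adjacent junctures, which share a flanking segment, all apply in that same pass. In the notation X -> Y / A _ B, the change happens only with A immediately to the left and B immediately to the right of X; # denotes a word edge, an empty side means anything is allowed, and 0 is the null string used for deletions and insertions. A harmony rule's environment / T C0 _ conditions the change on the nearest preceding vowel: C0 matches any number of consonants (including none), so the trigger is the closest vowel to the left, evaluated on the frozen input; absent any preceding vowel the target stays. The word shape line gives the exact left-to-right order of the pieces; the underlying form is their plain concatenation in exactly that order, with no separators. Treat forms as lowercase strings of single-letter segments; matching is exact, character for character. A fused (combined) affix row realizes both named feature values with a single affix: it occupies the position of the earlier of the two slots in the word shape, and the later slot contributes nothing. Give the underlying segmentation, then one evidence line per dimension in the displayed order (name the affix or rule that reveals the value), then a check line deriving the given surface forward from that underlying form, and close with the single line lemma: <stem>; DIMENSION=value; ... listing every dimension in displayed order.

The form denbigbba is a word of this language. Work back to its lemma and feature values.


underlying: denbug-b-ba
KEL=un - signalled by the affix -b
GRD=ol - signalled by the affix -ba
check: denbugbba -> denbigbba
lemma: denbug; KEL=un; GRD=ol


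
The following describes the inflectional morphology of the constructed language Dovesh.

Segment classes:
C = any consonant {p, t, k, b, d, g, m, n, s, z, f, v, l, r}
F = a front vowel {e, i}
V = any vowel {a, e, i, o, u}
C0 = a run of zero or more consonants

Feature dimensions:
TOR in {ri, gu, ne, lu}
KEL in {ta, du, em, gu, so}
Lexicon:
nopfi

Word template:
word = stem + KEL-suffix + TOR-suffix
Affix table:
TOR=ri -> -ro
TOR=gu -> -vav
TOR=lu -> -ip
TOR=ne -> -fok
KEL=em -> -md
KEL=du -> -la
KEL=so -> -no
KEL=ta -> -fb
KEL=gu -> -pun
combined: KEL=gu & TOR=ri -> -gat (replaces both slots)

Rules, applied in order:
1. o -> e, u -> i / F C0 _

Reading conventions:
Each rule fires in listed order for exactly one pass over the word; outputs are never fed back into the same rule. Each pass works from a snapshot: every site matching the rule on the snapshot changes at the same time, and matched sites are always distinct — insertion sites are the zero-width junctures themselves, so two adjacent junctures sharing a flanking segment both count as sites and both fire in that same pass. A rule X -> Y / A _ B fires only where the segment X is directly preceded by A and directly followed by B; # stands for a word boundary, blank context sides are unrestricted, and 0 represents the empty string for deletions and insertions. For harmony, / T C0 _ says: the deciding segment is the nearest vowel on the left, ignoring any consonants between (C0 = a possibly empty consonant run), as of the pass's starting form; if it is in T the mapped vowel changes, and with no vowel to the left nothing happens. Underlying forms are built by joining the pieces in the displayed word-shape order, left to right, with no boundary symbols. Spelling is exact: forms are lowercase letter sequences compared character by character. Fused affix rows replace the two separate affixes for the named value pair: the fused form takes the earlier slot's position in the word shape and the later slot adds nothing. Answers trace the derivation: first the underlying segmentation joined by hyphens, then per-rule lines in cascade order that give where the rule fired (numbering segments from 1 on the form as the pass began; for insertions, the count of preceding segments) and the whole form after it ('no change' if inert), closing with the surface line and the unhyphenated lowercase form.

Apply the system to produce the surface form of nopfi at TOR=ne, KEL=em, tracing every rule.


underlying: nopfi-md-fok
1. o -> e, u -> i / F C0 _: fires at position(s) 9: nopfimdfek
surface: nopfimdfek
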